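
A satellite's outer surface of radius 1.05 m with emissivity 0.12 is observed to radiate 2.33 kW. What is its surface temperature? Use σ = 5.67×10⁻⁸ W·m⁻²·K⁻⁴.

T ≈ 397 K

A = 4πr² = 4π × (1.05)² = 13.9 m².
From P = εσAT⁴, T = (P / εσA)^(1/4) = (2330 / (0.12 × 5.67×10⁻⁸ × 13.9))^(1/4).
T = (2.47×10^10)^(1/4) = 397 K.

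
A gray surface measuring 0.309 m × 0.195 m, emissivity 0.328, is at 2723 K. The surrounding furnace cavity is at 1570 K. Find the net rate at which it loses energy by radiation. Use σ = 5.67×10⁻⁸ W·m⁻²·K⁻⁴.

Q ≈ 54800 W

A = 0.309 × 0.195 = 0.0603 m².
Q = εσA(T⁴ − T_s⁴). T⁴ − T_s⁴ = (2723)⁴ − (1570)⁴ = 5.50×10^13 − 6.08×10^12 = 4.89×10^13 K⁴.
Q = 0.328 × 5.67×10⁻⁸ × 0.0603 × 4.89×10^13 = 54800 W.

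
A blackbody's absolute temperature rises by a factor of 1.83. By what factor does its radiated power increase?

factor ≈ 11.2

P ∝ T⁴, so the power scales as (1.83)⁴ = 11.2.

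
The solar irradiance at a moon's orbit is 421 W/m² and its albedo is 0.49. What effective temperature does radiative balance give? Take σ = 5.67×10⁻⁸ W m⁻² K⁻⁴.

Power absorbed = (1−a)S·πR²; power emitted = 4πR²σT⁴. Equating and cancelling πR²:
T = ((1−a)S / 4σ)^(1/4) = (215 / (4 × 5.67×10⁻⁸))^(1/4) = (9.47×10^8)^(1/4).
T = 175 K.

T ≈ 175 K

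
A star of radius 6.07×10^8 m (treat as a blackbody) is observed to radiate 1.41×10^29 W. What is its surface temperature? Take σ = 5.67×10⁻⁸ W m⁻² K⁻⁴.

T ≈ 27100 K

A = 4πr² = 4π × (6.07×10^8)² = 4.63×10^18 m².
From P = σAT⁴, T = (P / σA)^(1/4) = (1.41×10^29 / (5.67×10⁻⁸ × 4.63×10^18))^(1/4).
T = (5.37×10^17)^(1/4) = 27100 K.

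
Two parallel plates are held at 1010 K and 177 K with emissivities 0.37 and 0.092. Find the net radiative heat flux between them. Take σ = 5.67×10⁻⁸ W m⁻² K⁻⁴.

q ≈ 4690 W/m²

For two large parallel gray plates, q = σ(T₁⁴ − T₂⁴) / (1/ε₁ + 1/ε₂ − 1).
1/ε₁ + 1/ε₂ − 1 = 1/0.37 + 1/0.092 − 1 = 12.57.
T₁⁴ − T₂⁴ = 1.04×10^12 − 9.82×10^8 = 1.04×10^12 K⁴.
q = 5.67×10⁻⁸ × 1.04×10^12 / 12.57 = 4690 W/m².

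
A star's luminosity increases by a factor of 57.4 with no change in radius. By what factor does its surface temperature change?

P ∝ T⁴ ⇒ T ∝ P^(1/4), so T scales by (57.4)^(1/4) = 2.75.

factor ≈ 2.75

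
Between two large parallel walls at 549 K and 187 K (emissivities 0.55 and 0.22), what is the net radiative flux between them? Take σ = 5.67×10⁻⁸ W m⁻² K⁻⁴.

For two large parallel gray plates, q = σ(T₁⁴ − T₂⁴) / (1/ε₁ + 1/ε₂ − 1).
1/ε₁ + 1/ε₂ − 1 = 1/0.55 + 1/0.22 − 1 = 5.364.
T₁⁴ − T₂⁴ = 9.08×10^10 − 1.22×10^9 = 8.96×10^10 K⁴.
q = 5.67×10⁻⁸ × 8.96×10^10 / 5.364 = 947 W/m².

q ≈ 947 W/m²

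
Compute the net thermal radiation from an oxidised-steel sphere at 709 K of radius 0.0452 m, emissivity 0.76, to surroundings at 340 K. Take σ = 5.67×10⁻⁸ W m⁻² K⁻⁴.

A = 4πr² = 4π × (0.0452)² = 0.0257 m².
Q = εσA(T⁴ − T_s⁴). T⁴ − T_s⁴ = (709)⁴ − (340)⁴ = 2.53×10^11 − 1.34×10^10 = 2.39×10^11 K⁴.
Q = 0.76 × 5.67×10⁻⁸ × 0.0257 × 2.39×10^11 = 265 W.

Q ≈ 265 W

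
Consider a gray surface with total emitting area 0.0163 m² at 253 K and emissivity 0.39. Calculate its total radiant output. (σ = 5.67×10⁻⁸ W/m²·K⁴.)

Stefan–Boltzmann: P = εσAT⁴ = 0.39 × 5.67×10⁻⁸ × 0.0163 × (253)⁴ = 0.39 × 5.67×10⁻⁸ × 0.0163 × 4.10×10^9.
P = 1.48 W.

P ≈ 1.48 W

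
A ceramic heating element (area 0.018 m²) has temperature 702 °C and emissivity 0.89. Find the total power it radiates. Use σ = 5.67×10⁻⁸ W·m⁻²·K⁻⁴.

702 °C = 975 K.
Stefan–Boltzmann: P = εσAT⁴ = 0.89 × 5.67×10⁻⁸ × 0.0180 × (975)⁴ = 0.89 × 5.67×10⁻⁸ × 0.0180 × 9.04×10^11.
P = 821 W.

P ≈ 821 W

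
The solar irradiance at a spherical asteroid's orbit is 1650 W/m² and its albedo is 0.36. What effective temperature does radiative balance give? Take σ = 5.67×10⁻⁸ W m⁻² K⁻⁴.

Power absorbed = (1−a)S·πR²; power emitted = 4πR²σT⁴. Equating and cancelling πR²:
T = ((1−a)S / 4σ)^(1/4) = (1060 / (4 × 5.67×10⁻⁸))^(1/4) = (4.66×10^9)^(1/4).
T = 261 K.

T ≈ 261 K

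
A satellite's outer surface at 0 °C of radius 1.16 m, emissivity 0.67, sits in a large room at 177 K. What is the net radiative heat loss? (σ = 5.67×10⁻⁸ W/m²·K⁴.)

Q ≈ 2940 W

A = 4πr² = 4π × (1.16)² = 16.9 m².
Convert: 0 °C = 273 K.
Q = εσA(T⁴ − T_s⁴). T⁴ − T_s⁴ = (273)⁴ − (177)⁴ = 5.55×10^9 − 9.82×10^8 = 4.57×10^9 K⁴.
Q = 0.67 × 5.67×10⁻⁸ × 16.9 × 4.57×10^9 = 2940 W.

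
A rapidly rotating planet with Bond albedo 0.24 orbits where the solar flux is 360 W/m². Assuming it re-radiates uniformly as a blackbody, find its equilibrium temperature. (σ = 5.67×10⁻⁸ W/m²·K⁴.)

Power absorbed = (1−a)S·πR²; power emitted = 4πR²σT⁴. Equating and cancelling πR²:
T = ((1−a)S / 4σ)^(1/4) = (274 / (4 × 5.67×10⁻⁸))^(1/4) = (1.21×10^9)^(1/4).
T = 186 K.

T ≈ 186 K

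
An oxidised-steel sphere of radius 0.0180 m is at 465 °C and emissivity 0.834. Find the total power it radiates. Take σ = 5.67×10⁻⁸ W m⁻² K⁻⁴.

A = 4πr² = 4π × (0.0180)² = 4.07×10^-3 m².
465 °C = 738 K.
Stefan–Boltzmann: P = εσAT⁴ = 0.834 × 5.67×10⁻⁸ × 4.07×10^-3 × (738)⁴ = 0.834 × 5.67×10⁻⁸ × 4.07×10^-3 × 2.97×10^11.
P = 57.1 W.

P ≈ 57.1 W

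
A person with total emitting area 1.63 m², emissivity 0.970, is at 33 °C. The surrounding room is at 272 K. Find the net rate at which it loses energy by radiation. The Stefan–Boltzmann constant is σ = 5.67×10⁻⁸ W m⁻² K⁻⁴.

Q ≈ 295 W

Convert: 33 °C = 306 K.
Q = εσA(T⁴ − T_s⁴). T⁴ − T_s⁴ = (306)⁴ − (272)⁴ = 8.77×10^9 − 5.47×10^9 = 3.29×10^9 K⁴.
Q = 0.970 × 5.67×10⁻⁸ × 1.63 × 3.29×10^9 = 295 W.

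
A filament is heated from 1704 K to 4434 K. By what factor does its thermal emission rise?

ratio ≈ 45.8

P ∝ T⁴, so the ratio is (4434/1704)⁴ = (2.602)⁴ = 45.8.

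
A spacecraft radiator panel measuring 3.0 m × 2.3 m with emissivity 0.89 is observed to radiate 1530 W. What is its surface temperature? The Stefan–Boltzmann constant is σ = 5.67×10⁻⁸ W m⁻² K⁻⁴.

A = 3.0 × 2.3 = 6.90 m².
From P = εσAT⁴, T = (P / εσA)^(1/4) = (1530 / (0.89 × 5.67×10⁻⁸ × 6.90))^(1/4).
T = (4.39×10^9)^(1/4) = 257 K.

T ≈ 257 K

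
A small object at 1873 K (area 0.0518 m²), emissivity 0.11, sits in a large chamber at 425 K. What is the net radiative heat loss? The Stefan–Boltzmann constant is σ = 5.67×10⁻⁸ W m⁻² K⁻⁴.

Q = εσA(T⁴ − T_s⁴). T⁴ − T_s⁴ = (1873)⁴ − (425)⁴ = 1.23×10^13 − 3.26×10^10 = 1.23×10^13 K⁴.
Q = 0.11 × 5.67×10⁻⁸ × 0.0518 × 1.23×10^13 = 3970 W.

Q ≈ 3970 W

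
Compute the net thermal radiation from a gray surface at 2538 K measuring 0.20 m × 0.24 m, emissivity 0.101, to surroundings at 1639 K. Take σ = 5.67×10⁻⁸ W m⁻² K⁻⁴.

A = 0.20 × 0.24 = 0.0480 m².
Q = εσA(T⁴ − T_s⁴). T⁴ − T_s⁴ = (2538)⁴ − (1639)⁴ = 4.15×10^13 − 7.22×10^12 = 3.43×10^13 K⁴.
Q = 0.101 × 5.67×10⁻⁸ × 0.0480 × 3.43×10^13 = 9420 W.

Q ≈ 9420 W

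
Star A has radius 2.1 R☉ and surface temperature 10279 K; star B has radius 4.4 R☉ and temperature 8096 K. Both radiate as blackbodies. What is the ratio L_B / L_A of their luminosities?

L = 4πR²σT⁴ ∝ R²T⁴, so L_B/L_A = (4.4/2.1)² × (8096/10279)⁴ = 4.39 × 0.385 = 1.69.

L_B/L_A ≈ 1.69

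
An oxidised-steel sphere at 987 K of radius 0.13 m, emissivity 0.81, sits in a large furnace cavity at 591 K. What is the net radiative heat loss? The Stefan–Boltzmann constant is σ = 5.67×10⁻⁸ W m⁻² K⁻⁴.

A = 4πr² = 4π × (0.13)² = 0.212 m².
Q = εσA(T⁴ − T_s⁴). T⁴ − T_s⁴ = (987)⁴ − (591)⁴ = 9.49×10^11 − 1.22×10^11 = 8.27×10^11 K⁴.
Q = 0.81 × 5.67×10⁻⁸ × 0.212 × 8.27×10^11 = 8070 W.

Q ≈ 8070 W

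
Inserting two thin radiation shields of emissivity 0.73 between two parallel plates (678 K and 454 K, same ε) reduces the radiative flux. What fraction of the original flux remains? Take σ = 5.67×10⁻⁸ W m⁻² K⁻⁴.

ratio ≈ 0.333

With N identical shields there are N+1 = 3 gaps in series, each with the same radiative resistance, so the flux falls to 1/(N+1) of its unshielded value.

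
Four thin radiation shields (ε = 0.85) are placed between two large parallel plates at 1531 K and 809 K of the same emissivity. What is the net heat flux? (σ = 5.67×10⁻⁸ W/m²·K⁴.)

Each of the 5 gaps contributes resistance (2/ε − 1) = 2/0.85 − 1 = 1.353; total = 6.765.
q = σ(T₁⁴ − T₂⁴) / 6.765 = 5.67×10⁻⁸ × 5.07×10^12 / 6.765 = 42500 W/m².

q ≈ 42500 W/m²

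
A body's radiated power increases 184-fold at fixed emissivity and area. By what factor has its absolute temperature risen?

factor ≈ 3.68

P ∝ T⁴ ⇒ T ∝ P^(1/4), so T scales by (184)^(1/4) = 3.68.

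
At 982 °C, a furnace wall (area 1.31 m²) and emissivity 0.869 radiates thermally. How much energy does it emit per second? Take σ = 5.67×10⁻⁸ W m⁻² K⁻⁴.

982 °C = 1255 K.
Stefan–Boltzmann: P = εσAT⁴ = 0.869 × 5.67×10⁻⁸ × 1.31 × (1255)⁴ = 0.869 × 5.67×10⁻⁸ × 1.31 × 2.48×10^12.
P = 1.60×10^5 W.

P ≈ 1.60×10^5 W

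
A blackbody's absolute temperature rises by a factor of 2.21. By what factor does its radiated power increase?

factor ≈ 23.9

P ∝ T⁴, so the power scales as (2.21)⁴ = 23.9.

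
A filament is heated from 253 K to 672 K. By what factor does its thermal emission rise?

P ∝ T⁴, so the ratio is (672/253)⁴ = (2.656)⁴ = 49.8.

ratio ≈ 49.8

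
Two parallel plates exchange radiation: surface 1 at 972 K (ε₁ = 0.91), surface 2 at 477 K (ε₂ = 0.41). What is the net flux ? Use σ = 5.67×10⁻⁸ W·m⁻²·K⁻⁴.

For two large parallel gray plates, q = σ(T₁⁴ − T₂⁴) / (1/ε₁ + 1/ε₂ − 1).
1/ε₁ + 1/ε₂ − 1 = 1/0.91 + 1/0.41 − 1 = 2.538.
T₁⁴ − T₂⁴ = 8.93×10^11 − 5.18×10^10 = 8.41×10^11 K⁴.
q = 5.67×10⁻⁸ × 8.41×10^11 / 2.538 = 18800 W/m².

q ≈ 18800 W/m²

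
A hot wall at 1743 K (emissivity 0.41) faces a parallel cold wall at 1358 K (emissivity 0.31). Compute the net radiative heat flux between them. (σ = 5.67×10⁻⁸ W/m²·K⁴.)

For two large parallel gray plates, q = σ(T₁⁴ − T₂⁴) / (1/ε₁ + 1/ε₂ − 1).
1/ε₁ + 1/ε₂ − 1 = 1/0.41 + 1/0.31 − 1 = 4.665.
T₁⁴ − T₂⁴ = 9.23×10^12 − 3.40×10^12 = 5.83×10^12 K⁴.
q = 5.67×10⁻⁸ × 5.83×10^12 / 4.665 = 70800 W/m².

q ≈ 70800 W/m²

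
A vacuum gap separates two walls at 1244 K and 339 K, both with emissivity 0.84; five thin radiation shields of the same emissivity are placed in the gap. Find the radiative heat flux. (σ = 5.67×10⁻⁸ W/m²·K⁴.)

Each of the 6 gaps contributes resistance (2/ε − 1) = 2/0.84 − 1 = 1.381; total = 8.286.
q = σ(T₁⁴ − T₂⁴) / 8.286 = 5.67×10⁻⁸ × 2.38×10^12 / 8.286 = 16300 W/m².

q ≈ 16300 W/m²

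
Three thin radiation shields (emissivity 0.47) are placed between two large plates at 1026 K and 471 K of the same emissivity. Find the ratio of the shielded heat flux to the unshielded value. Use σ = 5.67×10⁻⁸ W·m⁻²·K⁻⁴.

With N identical shields there are N+1 = 4 gaps in series, each with the same radiative resistance, so the flux falls to 1/(N+1) of its unshielded value.

ratio ≈ 0.250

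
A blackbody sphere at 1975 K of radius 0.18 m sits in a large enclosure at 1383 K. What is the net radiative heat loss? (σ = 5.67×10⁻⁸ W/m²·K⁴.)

Q ≈ 2.67×10^5 W

A = 4πr² = 4π × (0.18)² = 0.407 m².
Q = σA(T⁴ − T_s⁴). T⁴ − T_s⁴ = (1975)⁴ − (1383)⁴ = 1.52×10^13 − 3.66×10^12 = 1.16×10^13 K⁴.
Q = 5.67×10⁻⁸ × 0.407 × 1.16×10^13 = 2.67×10^5 W.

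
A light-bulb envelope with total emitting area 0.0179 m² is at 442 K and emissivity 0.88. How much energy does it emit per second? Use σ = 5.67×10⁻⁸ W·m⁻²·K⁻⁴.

P ≈ 34.1 W

P = εσAT⁴ = 0.88 × 5.67×10⁻⁸ × 0.0179 × (442)⁴ = 0.88 × 5.67×10⁻⁸ × 0.0179 × 3.82×10^10.
P = 34.1 W.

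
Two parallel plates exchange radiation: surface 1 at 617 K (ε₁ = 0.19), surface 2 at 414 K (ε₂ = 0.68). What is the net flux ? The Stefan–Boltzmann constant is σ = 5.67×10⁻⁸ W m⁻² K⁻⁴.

q ≈ 1140 W/m²

For two large parallel gray plates, q = σ(T₁⁴ − T₂⁴) / (1/ε₁ + 1/ε₂ − 1).
1/ε₁ + 1/ε₂ − 1 = 1/0.19 + 1/0.68 − 1 = 5.734.
T₁⁴ − T₂⁴ = 1.45×10^11 − 2.94×10^10 = 1.16×10^11 K⁴.
q = 5.67×10⁻⁸ × 1.16×10^11 / 5.734 = 1140 W/m².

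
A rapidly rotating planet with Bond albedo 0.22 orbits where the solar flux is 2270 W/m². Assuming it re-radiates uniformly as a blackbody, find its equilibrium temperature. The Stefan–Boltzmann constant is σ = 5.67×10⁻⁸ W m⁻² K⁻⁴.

Power absorbed = (1−a)S·πR²; power emitted = 4πR²σT⁴. Equating and cancelling πR²:
T = ((1−a)S / 4σ)^(1/4) = (1770 / (4 × 5.67×10⁻⁸))^(1/4) = (7.81×10^9)^(1/4).
T = 297 K.

T ≈ 297 K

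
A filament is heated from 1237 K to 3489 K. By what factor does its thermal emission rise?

P ∝ T⁴, so the ratio is (3489/1237)⁴ = (2.821)⁴ = 63.3.

ratio ≈ 63.3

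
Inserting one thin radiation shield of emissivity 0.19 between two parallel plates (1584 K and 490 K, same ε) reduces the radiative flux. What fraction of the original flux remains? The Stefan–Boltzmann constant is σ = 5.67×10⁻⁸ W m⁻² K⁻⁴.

With N identical shields there are N+1 = 2 gaps in series, each with the same radiative resistance, so the flux falls to 1/(N+1) of its unshielded value.

ratio ≈ 0.500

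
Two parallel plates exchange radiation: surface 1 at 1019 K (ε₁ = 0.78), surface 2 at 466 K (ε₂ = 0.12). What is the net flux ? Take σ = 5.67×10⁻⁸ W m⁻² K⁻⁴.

q ≈ 6790 W/m²

For two large parallel gray plates, q = σ(T₁⁴ − T₂⁴) / (1/ε₁ + 1/ε₂ − 1).
1/ε₁ + 1/ε₂ − 1 = 1/0.78 + 1/0.12 − 1 = 8.615.
T₁⁴ − T₂⁴ = 1.08×10^12 − 4.72×10^10 = 1.03×10^12 K⁴.
q = 5.67×10⁻⁸ × 1.03×10^12 / 8.615 = 6790 W/m².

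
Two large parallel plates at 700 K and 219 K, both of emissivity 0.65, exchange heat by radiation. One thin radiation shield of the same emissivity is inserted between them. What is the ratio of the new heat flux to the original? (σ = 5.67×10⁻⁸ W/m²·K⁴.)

ratio ≈ 0.500

With N identical shields there are N+1 = 2 gaps in series, each with the same radiative resistance, so the flux falls to 1/(N+1) of its unshielded value.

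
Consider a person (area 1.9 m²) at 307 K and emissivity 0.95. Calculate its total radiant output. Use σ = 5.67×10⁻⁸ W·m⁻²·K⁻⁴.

P ≈ 909 W

Stefan–Boltzmann: P = εσAT⁴ = 0.95 × 5.67×10⁻⁸ × 1.90 × (307)⁴ = 0.95 × 5.67×10⁻⁸ × 1.90 × 8.88×10^9.
P = 909 W.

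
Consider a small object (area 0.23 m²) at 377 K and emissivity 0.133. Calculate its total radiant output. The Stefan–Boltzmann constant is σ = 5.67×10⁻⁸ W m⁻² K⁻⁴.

P ≈ 35.0 W

P = εσAT⁴ = 0.133 × 5.67×10⁻⁸ × 0.230 × (377)⁴ = 0.133 × 5.67×10⁻⁸ × 0.230 × 2.02×10^10.
P = 35.0 W.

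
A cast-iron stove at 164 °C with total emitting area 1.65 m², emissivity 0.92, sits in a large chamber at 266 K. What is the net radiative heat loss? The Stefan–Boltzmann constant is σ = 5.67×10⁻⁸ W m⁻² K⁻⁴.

Convert: 164 °C = 437 K.
Q = εσA(T⁴ − T_s⁴). T⁴ − T_s⁴ = (437)⁴ − (266)⁴ = 3.65×10^10 − 5.01×10^9 = 3.15×10^10 K⁴.
Q = 0.92 × 5.67×10⁻⁸ × 1.65 × 3.15×10^10 = 2710 W.

Q ≈ 2710 W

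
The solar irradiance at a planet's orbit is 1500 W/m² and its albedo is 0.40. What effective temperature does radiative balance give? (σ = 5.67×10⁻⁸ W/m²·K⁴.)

T ≈ 251 K

Power absorbed = (1−a)S·πR²; power emitted = 4πR²σT⁴. Equating and cancelling πR²:
T = ((1−a)S / 4σ)^(1/4) = (900 / (4 × 5.67×10⁻⁸))^(1/4) = (3.97×10^9)^(1/4).
T = 251 K.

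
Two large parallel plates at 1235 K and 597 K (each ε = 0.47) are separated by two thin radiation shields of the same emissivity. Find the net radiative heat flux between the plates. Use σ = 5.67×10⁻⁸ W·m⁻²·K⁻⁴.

Each of the 3 gaps contributes resistance (2/ε − 1) = 2/0.47 − 1 = 3.255; total = 9.766.
q = σ(T₁⁴ − T₂⁴) / 9.766 = 5.67×10⁻⁸ × 2.20×10^12 / 9.766 = 12800 W/m².

q ≈ 12800 W/m²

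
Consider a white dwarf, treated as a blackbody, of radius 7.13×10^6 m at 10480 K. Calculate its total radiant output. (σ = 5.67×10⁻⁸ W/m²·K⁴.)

P ≈ 4.37×10^23 W

A = 4πr² = 4π × (7.13×10^6)² = 6.39×10^14 m².
P = σAT⁴ = 5.67×10⁻⁸ × 6.39×10^14 × (10480)⁴ = 5.67×10⁻⁸ × 6.39×10^14 × 1.21×10^16.
P = 4.37×10^23 W.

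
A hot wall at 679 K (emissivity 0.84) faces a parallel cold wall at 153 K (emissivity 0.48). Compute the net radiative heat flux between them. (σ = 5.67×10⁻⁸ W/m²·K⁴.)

q ≈ 5290 W/m²

For two large parallel gray plates, q = σ(T₁⁴ − T₂⁴) / (1/ε₁ + 1/ε₂ − 1).
1/ε₁ + 1/ε₂ − 1 = 1/0.84 + 1/0.48 − 1 = 2.274.
T₁⁴ − T₂⁴ = 2.13×10^11 − 5.48×10^8 = 2.12×10^11 K⁴.
q = 5.67×10⁻⁸ × 2.12×10^11 / 2.274 = 5290 W/m².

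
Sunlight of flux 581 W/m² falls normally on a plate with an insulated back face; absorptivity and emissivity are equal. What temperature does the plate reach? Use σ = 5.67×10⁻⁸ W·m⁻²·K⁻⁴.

T ≈ 318 K

Absorbed flux αS = emitted flux εσT⁴ (one radiating face); with α = ε, T = (S/σ)^(1/4).
T = (581 / 5.67×10⁻⁸)^(1/4) = (1.02×10^10)^(1/4).
T = 318 K.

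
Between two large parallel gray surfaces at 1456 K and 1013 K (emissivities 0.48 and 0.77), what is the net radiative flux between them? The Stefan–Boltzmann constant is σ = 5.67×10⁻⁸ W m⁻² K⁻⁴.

For two large parallel gray plates, q = σ(T₁⁴ − T₂⁴) / (1/ε₁ + 1/ε₂ − 1).
1/ε₁ + 1/ε₂ − 1 = 1/0.48 + 1/0.77 − 1 = 2.382.
T₁⁴ − T₂⁴ = 4.49×10^12 − 1.05×10^12 = 3.44×10^12 K⁴.
q = 5.67×10⁻⁸ × 3.44×10^12 / 2.382 = 81900 W/m².

q ≈ 81900 W/m²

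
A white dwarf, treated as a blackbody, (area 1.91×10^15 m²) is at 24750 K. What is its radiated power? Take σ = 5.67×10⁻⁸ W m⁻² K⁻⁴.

P ≈ 4.06×10^25 W

P = σAT⁴ = 5.67×10⁻⁸ × 1.91×10^15 × (24750)⁴ = 5.67×10⁻⁸ × 1.91×10^15 × 3.75×10^17.
P = 4.06×10^25 W.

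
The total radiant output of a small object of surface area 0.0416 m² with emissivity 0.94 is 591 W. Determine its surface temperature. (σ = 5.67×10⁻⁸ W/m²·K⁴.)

T ≈ 719 K

From P = εσAT⁴, T = (P / εσA)^(1/4) = (591 / (0.94 × 5.67×10⁻⁸ × 0.0416))^(1/4).
T = (2.67×10^11)^(1/4) = 719 K.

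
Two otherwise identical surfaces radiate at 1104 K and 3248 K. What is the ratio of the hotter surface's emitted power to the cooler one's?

P ∝ T⁴, so the ratio is (3248/1104)⁴ = (2.942)⁴ = 74.9.

ratio ≈ 74.9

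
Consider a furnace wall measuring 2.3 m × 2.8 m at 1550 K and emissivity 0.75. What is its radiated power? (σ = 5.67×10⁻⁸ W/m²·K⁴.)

P ≈ 1.58×10^6 W

A = 2.3 × 2.8 = 6.44 m².
Stefan–Boltzmann: P = εσAT⁴ = 0.75 × 5.67×10⁻⁸ × 6.44 × (1550)⁴ = 0.75 × 5.67×10⁻⁸ × 6.44 × 5.77×10^12.
P = 1.58×10^6 W.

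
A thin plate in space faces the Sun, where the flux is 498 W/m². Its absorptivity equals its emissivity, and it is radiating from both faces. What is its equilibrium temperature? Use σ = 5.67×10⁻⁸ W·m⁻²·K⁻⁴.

T ≈ 257 K

Absorbed flux αS = emitted flux 2εσT⁴ per unit area; with α = ε this gives T = (S/2σ)^(1/4).
T = (498 / (2 × 5.67×10⁻⁸))^(1/4) = (4.39×10^9)^(1/4).
T = 257 K.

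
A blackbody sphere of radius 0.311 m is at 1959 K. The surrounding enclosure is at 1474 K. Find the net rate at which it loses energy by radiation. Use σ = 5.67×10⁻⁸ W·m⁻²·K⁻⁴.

A = 4πr² = 4π × (0.311)² = 1.22 m².
Q = σA(T⁴ − T_s⁴). T⁴ − T_s⁴ = (1959)⁴ − (1474)⁴ = 1.47×10^13 − 4.72×10^12 = 1.00×10^13 K⁴.
Q = 5.67×10⁻⁸ × 1.22 × 1.00×10^13 = 6.90×10^5 W.

Q ≈ 6.90×10^5 W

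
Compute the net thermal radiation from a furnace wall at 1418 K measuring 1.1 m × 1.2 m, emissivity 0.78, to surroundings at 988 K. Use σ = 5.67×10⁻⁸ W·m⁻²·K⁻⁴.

Q ≈ 1.80×10^5 W

A = 1.1 × 1.2 = 1.32 m².
Q = εσA(T⁴ − T_s⁴). T⁴ − T_s⁴ = (1418)⁴ − (988)⁴ = 4.04×10^12 − 9.53×10^11 = 3.09×10^12 K⁴.
Q = 0.78 × 5.67×10⁻⁸ × 1.32 × 3.09×10^12 = 1.80×10^5 W.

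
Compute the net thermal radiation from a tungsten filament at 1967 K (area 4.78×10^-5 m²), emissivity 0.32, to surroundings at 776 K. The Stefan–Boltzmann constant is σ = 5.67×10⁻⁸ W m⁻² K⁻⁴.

Q ≈ 12.7 W

Q = εσA(T⁴ − T_s⁴). T⁴ − T_s⁴ = (1967)⁴ − (776)⁴ = 1.50×10^13 − 3.63×10^11 = 1.46×10^13 K⁴.
Q = 0.32 × 5.67×10⁻⁸ × 4.78×10^-5 × 1.46×10^13 = 12.7 W.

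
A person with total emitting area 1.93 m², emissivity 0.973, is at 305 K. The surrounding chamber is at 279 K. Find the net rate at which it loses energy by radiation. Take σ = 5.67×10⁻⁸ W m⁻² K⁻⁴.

Q ≈ 276 W

Q = εσA(T⁴ − T_s⁴). T⁴ − T_s⁴ = (305)⁴ − (279)⁴ = 8.65×10^9 − 6.06×10^9 = 2.59×10^9 K⁴.
Q = 0.973 × 5.67×10⁻⁸ × 1.93 × 2.59×10^9 = 276 W.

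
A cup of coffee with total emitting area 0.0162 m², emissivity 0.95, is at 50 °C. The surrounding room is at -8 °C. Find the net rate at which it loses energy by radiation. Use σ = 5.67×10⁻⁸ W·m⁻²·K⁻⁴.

Convert: 50 °C = 323 K; -8 °C = 265 K.
Q = εσA(T⁴ − T_s⁴). T⁴ − T_s⁴ = (323)⁴ − (265)⁴ = 1.09×10^10 − 4.93×10^9 = 5.95×10^9 K⁴.
Q = 0.95 × 5.67×10⁻⁸ × 0.0162 × 5.95×10^9 = 5.19 W.

Q ≈ 5.19 W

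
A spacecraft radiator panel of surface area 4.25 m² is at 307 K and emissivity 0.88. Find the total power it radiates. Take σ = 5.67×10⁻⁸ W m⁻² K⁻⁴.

P = εσAT⁴ = 0.88 × 5.67×10⁻⁸ × 4.25 × (307)⁴ = 0.88 × 5.67×10⁻⁸ × 4.25 × 8.88×10^9.
P = 1880 W.

P ≈ 1880 W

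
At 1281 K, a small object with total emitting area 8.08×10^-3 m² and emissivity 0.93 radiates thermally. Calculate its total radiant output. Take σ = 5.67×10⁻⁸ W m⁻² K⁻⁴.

P ≈ 1150 W

P = εσAT⁴ = 0.93 × 5.67×10⁻⁸ × 8.08×10^-3 × (1281)⁴ = 0.93 × 5.67×10⁻⁸ × 8.08×10^-3 × 2.69×10^12.
P = 1150 W.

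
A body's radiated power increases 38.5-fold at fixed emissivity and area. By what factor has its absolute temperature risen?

factor ≈ 2.49

P ∝ T⁴ ⇒ T ∝ P^(1/4), so T scales by (38.5)^(1/4) = 2.49.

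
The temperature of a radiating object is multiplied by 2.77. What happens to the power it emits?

factor ≈ 58.9

P ∝ T⁴, so the power scales as (2.77)⁴ = 58.9.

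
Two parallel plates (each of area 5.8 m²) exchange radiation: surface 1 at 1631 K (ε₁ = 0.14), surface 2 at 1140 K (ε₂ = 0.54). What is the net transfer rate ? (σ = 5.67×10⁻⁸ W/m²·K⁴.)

Q ≈ 2.22×10^5 W

For two large parallel gray plates, q = σ(T₁⁴ − T₂⁴) / (1/ε₁ + 1/ε₂ − 1).
1/ε₁ + 1/ε₂ − 1 = 1/0.14 + 1/0.54 − 1 = 7.995.
T₁⁴ − T₂⁴ = 7.08×10^12 − 1.69×10^12 = 5.39×10^12 K⁴.
q = 5.67×10⁻⁸ × 5.39×10^12 / 7.995 = 38200 W/m².
Q = q·A = 38200 × 5.8 = 2.22×10^5 W.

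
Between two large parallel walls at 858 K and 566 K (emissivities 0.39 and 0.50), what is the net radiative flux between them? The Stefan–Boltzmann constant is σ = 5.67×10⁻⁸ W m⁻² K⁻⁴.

For two large parallel gray plates, q = σ(T₁⁴ − T₂⁴) / (1/ε₁ + 1/ε₂ − 1).
1/ε₁ + 1/ε₂ − 1 = 1/0.39 + 1/0.50 − 1 = 3.564.
T₁⁴ − T₂⁴ = 5.42×10^11 − 1.03×10^11 = 4.39×10^11 K⁴.
q = 5.67×10⁻⁸ × 4.39×10^11 / 3.564 = 6990 W/m².

q ≈ 6990 W/m²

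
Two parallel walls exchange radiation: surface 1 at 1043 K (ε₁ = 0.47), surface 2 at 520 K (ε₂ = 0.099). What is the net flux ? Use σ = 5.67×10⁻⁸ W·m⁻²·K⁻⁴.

q ≈ 5610 W/m²

For two large parallel gray plates, q = σ(T₁⁴ − T₂⁴) / (1/ε₁ + 1/ε₂ − 1).
1/ε₁ + 1/ε₂ − 1 = 1/0.47 + 1/0.099 − 1 = 11.23.
T₁⁴ − T₂⁴ = 1.18×10^12 − 7.31×10^10 = 1.11×10^12 K⁴.
q = 5.67×10⁻⁸ × 1.11×10^12 / 11.23 = 5610 W/m².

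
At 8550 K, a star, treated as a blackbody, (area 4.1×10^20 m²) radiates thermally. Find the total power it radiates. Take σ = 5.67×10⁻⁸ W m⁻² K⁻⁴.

P = σAT⁴ = 5.67×10⁻⁸ × 4.10×10^20 × (8550)⁴ = 5.67×10⁻⁸ × 4.10×10^20 × 5.34×10^15.
P = 1.24×10^29 W.

P ≈ 1.24×10^29 W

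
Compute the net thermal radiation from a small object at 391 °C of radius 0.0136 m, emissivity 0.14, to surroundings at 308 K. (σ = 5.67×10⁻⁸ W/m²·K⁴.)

Q ≈ 3.42 W

A = 4πr² = 4π × (0.0136)² = 2.32×10^-3 m².
Convert: 391 °C = 664 K.
Q = εσA(T⁴ − T_s⁴). T⁴ − T_s⁴ = (664)⁴ − (308)⁴ = 1.94×10^11 − 9.00×10^9 = 1.85×10^11 K⁴.
Q = 0.14 × 5.67×10⁻⁸ × 2.32×10^-3 × 1.85×10^11 = 3.42 W.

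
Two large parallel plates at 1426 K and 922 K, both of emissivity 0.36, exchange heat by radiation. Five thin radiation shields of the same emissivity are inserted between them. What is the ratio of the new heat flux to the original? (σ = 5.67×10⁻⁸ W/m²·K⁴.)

ratio ≈ 0.167

With N identical shields there are N+1 = 6 gaps in series, each with the same radiative resistance, so the flux falls to 1/(N+1) of its unshielded value.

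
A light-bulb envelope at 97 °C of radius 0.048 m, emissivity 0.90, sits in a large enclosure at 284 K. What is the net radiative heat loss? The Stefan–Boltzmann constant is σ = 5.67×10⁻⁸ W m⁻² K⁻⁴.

Q ≈ 18.1 W

A = 4πr² = 4π × (0.048)² = 0.0290 m².
Convert: 97 °C = 370 K.
Q = εσA(T⁴ − T_s⁴). T⁴ − T_s⁴ = (370)⁴ − (284)⁴ = 1.87×10^10 − 6.51×10^9 = 1.22×10^10 K⁴.
Q = 0.90 × 5.67×10⁻⁸ × 0.0290 × 1.22×10^10 = 18.1 W.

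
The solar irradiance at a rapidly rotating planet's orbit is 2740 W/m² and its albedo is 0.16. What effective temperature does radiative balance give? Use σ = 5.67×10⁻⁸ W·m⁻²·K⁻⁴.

Power absorbed = (1−a)S·πR²; power emitted = 4πR²σT⁴. Equating and cancelling πR²:
T = ((1−a)S / 4σ)^(1/4) = (2300 / (4 × 5.67×10⁻⁸))^(1/4) = (1.01×10^10)^(1/4).
T = 317 K.

T ≈ 317 K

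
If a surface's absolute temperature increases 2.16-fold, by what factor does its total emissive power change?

factor ≈ 21.8

P ∝ T⁴, so the power scales as (2.16)⁴ = 21.8.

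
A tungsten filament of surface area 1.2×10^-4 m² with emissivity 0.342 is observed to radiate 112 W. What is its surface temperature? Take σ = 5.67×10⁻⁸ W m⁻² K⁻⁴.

From P = εσAT⁴, T = (P / εσA)^(1/4) = (112 / (0.342 × 5.67×10⁻⁸ × 1.20×10^-4))^(1/4).
T = (4.81×10^13)^(1/4) = 2630 K.

T ≈ 2630 K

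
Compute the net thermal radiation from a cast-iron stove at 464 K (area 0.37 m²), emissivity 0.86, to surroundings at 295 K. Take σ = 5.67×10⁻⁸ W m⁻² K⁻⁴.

Q ≈ 700 W

Q = εσA(T⁴ − T_s⁴). T⁴ − T_s⁴ = (464)⁴ − (295)⁴ = 4.64×10^10 − 7.57×10^9 = 3.88×10^10 K⁴.
Q = 0.86 × 5.67×10⁻⁸ × 0.370 × 3.88×10^10 = 700 W.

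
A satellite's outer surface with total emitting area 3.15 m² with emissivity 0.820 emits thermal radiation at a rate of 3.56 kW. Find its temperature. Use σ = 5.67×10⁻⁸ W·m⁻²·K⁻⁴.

From P = εσAT⁴, T = (P / εσA)^(1/4) = (3560 / (0.820 × 5.67×10⁻⁸ × 3.15))^(1/4).
T = (2.43×10^10)^(1/4) = 395 K.

T ≈ 395 K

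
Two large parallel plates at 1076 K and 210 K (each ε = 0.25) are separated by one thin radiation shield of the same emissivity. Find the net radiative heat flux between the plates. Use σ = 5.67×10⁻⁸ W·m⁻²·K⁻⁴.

q ≈ 5420 W/m²

Each of the 2 gaps contributes resistance (2/ε − 1) = 2/0.25 − 1 = 7.000; total = 14.00.
q = σ(T₁⁴ − T₂⁴) / 14.00 = 5.67×10⁻⁸ × 1.34×10^12 / 14.00 = 5420 W/m².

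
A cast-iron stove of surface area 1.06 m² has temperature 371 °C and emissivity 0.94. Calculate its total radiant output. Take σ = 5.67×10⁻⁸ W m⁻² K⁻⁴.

371 °C = 644 K.
P = εσAT⁴ = 0.94 × 5.67×10⁻⁸ × 1.06 × (644)⁴ = 0.94 × 5.67×10⁻⁸ × 1.06 × 1.72×10^11.
P = 9720 W.

P ≈ 9720 W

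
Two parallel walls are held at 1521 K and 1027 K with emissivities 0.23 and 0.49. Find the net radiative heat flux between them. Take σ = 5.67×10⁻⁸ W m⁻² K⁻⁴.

For two large parallel gray plates, q = σ(T₁⁴ − T₂⁴) / (1/ε₁ + 1/ε₂ − 1).
1/ε₁ + 1/ε₂ − 1 = 1/0.23 + 1/0.49 − 1 = 5.389.
T₁⁴ − T₂⁴ = 5.35×10^12 − 1.11×10^12 = 4.24×10^12 K⁴.
q = 5.67×10⁻⁸ × 4.24×10^12 / 5.389 = 44600 W/m².

q ≈ 44600 W/m²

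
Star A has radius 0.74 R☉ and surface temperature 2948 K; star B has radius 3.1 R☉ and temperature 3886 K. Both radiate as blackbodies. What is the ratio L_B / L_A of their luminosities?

L = 4πR²σT⁴ ∝ R²T⁴, so L_B/L_A = (3.1/0.74)² × (3886/2948)⁴ = 17.5 × 3.02 = 53.0.

L_B/L_A ≈ 53.0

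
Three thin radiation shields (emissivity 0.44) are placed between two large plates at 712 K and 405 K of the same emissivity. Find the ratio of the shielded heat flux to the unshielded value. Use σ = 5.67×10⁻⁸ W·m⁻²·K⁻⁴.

With N identical shields there are N+1 = 4 gaps in series, each with the same radiative resistance, so the flux falls to 1/(N+1) of its unshielded value.

ratio ≈ 0.250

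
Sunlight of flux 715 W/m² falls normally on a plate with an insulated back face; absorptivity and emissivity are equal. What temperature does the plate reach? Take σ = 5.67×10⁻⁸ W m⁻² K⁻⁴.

T ≈ 335 K

Absorbed flux αS = emitted flux εσT⁴ (one radiating face); with α = ε, T = (S/σ)^(1/4).
T = (715 / 5.67×10⁻⁸)^(1/4) = (1.26×10^10)^(1/4).
T = 335 K.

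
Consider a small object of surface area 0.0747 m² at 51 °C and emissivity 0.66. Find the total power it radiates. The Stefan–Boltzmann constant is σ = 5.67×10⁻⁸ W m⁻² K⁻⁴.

P ≈ 30.8 W

51 °C = 324 K.
P = εσAT⁴ = 0.66 × 5.67×10⁻⁸ × 0.0747 × (324)⁴ = 0.66 × 5.67×10⁻⁸ × 0.0747 × 1.10×10^10.
P = 30.8 W.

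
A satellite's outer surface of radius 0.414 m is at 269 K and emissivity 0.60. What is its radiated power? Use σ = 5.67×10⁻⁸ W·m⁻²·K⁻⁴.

A = 4πr² = 4π × (0.414)² = 2.15 m².
P = εσAT⁴ = 0.60 × 5.67×10⁻⁸ × 2.15 × (269)⁴ = 0.60 × 5.67×10⁻⁸ × 2.15 × 5.24×10^9.
P = 384 W.

P ≈ 384 W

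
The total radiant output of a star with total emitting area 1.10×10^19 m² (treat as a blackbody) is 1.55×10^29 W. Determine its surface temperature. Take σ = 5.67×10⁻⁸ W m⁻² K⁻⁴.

From P = σAT⁴, T = (P / σA)^(1/4) = (1.55×10^29 / (5.67×10⁻⁸ × 1.10×10^19))^(1/4).
T = (2.49×10^17)^(1/4) = 22300 K.

T ≈ 22300 K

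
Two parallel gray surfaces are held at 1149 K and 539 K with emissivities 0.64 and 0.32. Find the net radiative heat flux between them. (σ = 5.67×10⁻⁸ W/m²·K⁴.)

For two large parallel gray plates, q = σ(T₁⁴ − T₂⁴) / (1/ε₁ + 1/ε₂ − 1).
1/ε₁ + 1/ε₂ − 1 = 1/0.64 + 1/0.32 − 1 = 3.688.
T₁⁴ − T₂⁴ = 1.74×10^12 − 8.44×10^10 = 1.66×10^12 K⁴.
q = 5.67×10⁻⁸ × 1.66×10^12 / 3.688 = 25500 W/m².

q ≈ 25500 W/m²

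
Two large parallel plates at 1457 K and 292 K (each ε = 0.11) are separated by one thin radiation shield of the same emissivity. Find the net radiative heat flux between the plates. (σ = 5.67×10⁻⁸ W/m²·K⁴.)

Each of the 2 gaps contributes resistance (2/ε − 1) = 2/0.11 − 1 = 17.18; total = 34.36.
q = σ(T₁⁴ − T₂⁴) / 34.36 = 5.67×10⁻⁸ × 4.50×10^12 / 34.36 = 7420 W/m².

q ≈ 7420 W/m²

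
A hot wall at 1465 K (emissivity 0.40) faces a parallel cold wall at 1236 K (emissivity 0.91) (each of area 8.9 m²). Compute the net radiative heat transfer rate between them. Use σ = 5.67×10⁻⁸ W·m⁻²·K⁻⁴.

Q ≈ 4.41×10^5 W

For two large parallel gray plates, q = σ(T₁⁴ − T₂⁴) / (1/ε₁ + 1/ε₂ − 1).
1/ε₁ + 1/ε₂ − 1 = 1/0.40 + 1/0.91 − 1 = 2.599.
T₁⁴ − T₂⁴ = 4.61×10^12 − 2.33×10^12 = 2.27×10^12 K⁴.
q = 5.67×10⁻⁸ × 2.27×10^12 / 2.599 = 49600 W/m².
Q = q·A = 49600 × 8.9 = 4.41×10^5 W.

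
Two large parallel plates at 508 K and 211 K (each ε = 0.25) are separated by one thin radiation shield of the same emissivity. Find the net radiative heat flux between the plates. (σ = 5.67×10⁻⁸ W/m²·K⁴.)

Each of the 2 gaps contributes resistance (2/ε − 1) = 2/0.25 − 1 = 7.000; total = 14.00.
q = σ(T₁⁴ − T₂⁴) / 14.00 = 5.67×10⁻⁸ × 6.46×10^10 / 14.00 = 262 W/m².

q ≈ 262 W/m²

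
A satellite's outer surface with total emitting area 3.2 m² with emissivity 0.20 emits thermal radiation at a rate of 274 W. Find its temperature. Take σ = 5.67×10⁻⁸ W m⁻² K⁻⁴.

T ≈ 295 K

From P = εσAT⁴, T = (P / εσA)^(1/4) = (274 / (0.20 × 5.67×10⁻⁸ × 3.20))^(1/4).
T = (7.55×10^9)^(1/4) = 295 K.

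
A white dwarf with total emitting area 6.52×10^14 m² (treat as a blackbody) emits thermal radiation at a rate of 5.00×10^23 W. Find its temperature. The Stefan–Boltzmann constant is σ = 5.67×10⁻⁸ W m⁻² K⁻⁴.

T ≈ 10800 K

From P = σAT⁴, T = (P / σA)^(1/4) = (5.00×10^23 / (5.67×10⁻⁸ × 6.52×10^14))^(1/4).
T = (1.35×10^16)^(1/4) = 10800 K.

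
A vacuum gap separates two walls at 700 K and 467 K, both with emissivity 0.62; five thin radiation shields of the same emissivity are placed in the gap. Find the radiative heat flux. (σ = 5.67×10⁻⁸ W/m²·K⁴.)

Each of the 6 gaps contributes resistance (2/ε − 1) = 2/0.62 − 1 = 2.226; total = 13.35.
q = σ(T₁⁴ − T₂⁴) / 13.35 = 5.67×10⁻⁸ × 1.93×10^11 / 13.35 = 817 W/m².

q ≈ 817 W/m²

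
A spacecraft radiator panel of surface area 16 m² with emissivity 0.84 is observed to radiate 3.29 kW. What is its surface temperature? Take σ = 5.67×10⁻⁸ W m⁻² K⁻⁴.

T ≈ 256 K

From P = εσAT⁴, T = (P / εσA)^(1/4) = (3290 / (0.84 × 5.67×10⁻⁸ × 16.0))^(1/4).
T = (4.32×10^9)^(1/4) = 256 K.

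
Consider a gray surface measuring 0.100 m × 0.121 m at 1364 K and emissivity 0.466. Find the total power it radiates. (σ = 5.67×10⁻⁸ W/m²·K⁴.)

A = 0.100 × 0.121 = 0.0121 m².
Stefan–Boltzmann: P = εσAT⁴ = 0.466 × 5.67×10⁻⁸ × 0.0121 × (1364)⁴ = 0.466 × 5.67×10⁻⁸ × 0.0121 × 3.46×10^12.
P = 1110 W.

P ≈ 1110 W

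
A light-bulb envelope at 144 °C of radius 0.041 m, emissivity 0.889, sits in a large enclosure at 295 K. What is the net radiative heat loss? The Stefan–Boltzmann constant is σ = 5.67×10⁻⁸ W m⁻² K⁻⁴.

Q ≈ 24.1 W

A = 4πr² = 4π × (0.041)² = 0.0211 m².
Convert: 144 °C = 417 K.
Q = εσA(T⁴ − T_s⁴). T⁴ − T_s⁴ = (417)⁴ − (295)⁴ = 3.02×10^10 − 7.57×10^9 = 2.27×10^10 K⁴.
Q = 0.889 × 5.67×10⁻⁸ × 0.0211 × 2.27×10^10 = 24.1 W.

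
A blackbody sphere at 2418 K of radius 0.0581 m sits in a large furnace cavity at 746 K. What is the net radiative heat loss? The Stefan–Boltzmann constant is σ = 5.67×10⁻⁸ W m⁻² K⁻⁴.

Q ≈ 81500 W

A = 4πr² = 4π × (0.0581)² = 0.0424 m².
Q = σA(T⁴ − T_s⁴). T⁴ − T_s⁴ = (2418)⁴ − (746)⁴ = 3.42×10^13 − 3.10×10^11 = 3.39×10^13 K⁴.
Q = 5.67×10⁻⁸ × 0.0424 × 3.39×10^13 = 81500 W.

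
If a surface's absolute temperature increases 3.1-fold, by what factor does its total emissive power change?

factor ≈ 92.4

P ∝ T⁴, so the power scales as (3.1)⁴ = 92.4.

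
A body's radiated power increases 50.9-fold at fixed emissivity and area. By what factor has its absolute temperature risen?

P ∝ T⁴ ⇒ T ∝ P^(1/4), so T scales by (50.9)^(1/4) = 2.67.

factor ≈ 2.67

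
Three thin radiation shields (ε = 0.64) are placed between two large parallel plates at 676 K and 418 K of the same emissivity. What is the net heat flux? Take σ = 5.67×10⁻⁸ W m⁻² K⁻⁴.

q ≈ 1190 W/m²

Each of the 4 gaps contributes resistance (2/ε − 1) = 2/0.64 − 1 = 2.125; total = 8.500.
q = σ(T₁⁴ − T₂⁴) / 8.500 = 5.67×10⁻⁸ × 1.78×10^11 / 8.500 = 1190 W/m².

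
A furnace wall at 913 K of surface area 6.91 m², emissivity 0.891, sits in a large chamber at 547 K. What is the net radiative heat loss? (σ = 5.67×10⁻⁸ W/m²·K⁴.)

Q ≈ 2.11×10^5 W

Q = εσA(T⁴ − T_s⁴). T⁴ − T_s⁴ = (913)⁴ − (547)⁴ = 6.95×10^11 − 8.95×10^10 = 6.05×10^11 K⁴.
Q = 0.891 × 5.67×10⁻⁸ × 6.91 × 6.05×10^11 = 2.11×10^5 W.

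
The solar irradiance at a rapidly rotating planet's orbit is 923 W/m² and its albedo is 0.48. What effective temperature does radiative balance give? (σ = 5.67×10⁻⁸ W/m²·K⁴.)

Power absorbed = (1−a)S·πR²; power emitted = 4πR²σT⁴. Equating and cancelling πR²:
T = ((1−a)S / 4σ)^(1/4) = (480 / (4 × 5.67×10⁻⁸))^(1/4) = (2.12×10^9)^(1/4).
T = 214 K.

T ≈ 214 K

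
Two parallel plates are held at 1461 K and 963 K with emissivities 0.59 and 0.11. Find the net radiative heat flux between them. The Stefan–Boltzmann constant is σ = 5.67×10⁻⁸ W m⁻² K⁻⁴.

For two large parallel gray plates, q = σ(T₁⁴ − T₂⁴) / (1/ε₁ + 1/ε₂ − 1).
1/ε₁ + 1/ε₂ − 1 = 1/0.59 + 1/0.11 − 1 = 9.786.
T₁⁴ − T₂⁴ = 4.56×10^12 − 8.60×10^11 = 3.70×10^12 K⁴.
q = 5.67×10⁻⁸ × 3.70×10^12 / 9.786 = 21400 W/m².

q ≈ 21400 W/m²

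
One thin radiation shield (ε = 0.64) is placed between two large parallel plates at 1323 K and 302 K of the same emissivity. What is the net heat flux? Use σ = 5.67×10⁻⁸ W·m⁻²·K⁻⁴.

Each of the 2 gaps contributes resistance (2/ε − 1) = 2/0.64 − 1 = 2.125; total = 4.250.
q = σ(T₁⁴ − T₂⁴) / 4.250 = 5.67×10⁻⁸ × 3.06×10^12 / 4.250 = 40800 W/m².

q ≈ 40800 W/m²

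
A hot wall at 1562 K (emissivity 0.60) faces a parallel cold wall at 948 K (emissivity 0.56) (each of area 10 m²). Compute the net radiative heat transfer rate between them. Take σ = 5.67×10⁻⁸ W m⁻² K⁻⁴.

For two large parallel gray plates, q = σ(T₁⁴ − T₂⁴) / (1/ε₁ + 1/ε₂ − 1).
1/ε₁ + 1/ε₂ − 1 = 1/0.60 + 1/0.56 − 1 = 2.452.
T₁⁴ − T₂⁴ = 5.95×10^12 − 8.08×10^11 = 5.15×10^12 K⁴.
q = 5.67×10⁻⁸ × 5.15×10^12 / 2.452 = 1.19×10^5 W/m².
Q = q·A = 1.19×10^5 × 10 = 1.19×10^6 W.

Q ≈ 1.19×10^6 W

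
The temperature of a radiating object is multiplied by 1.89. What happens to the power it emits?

factor ≈ 12.8

P ∝ T⁴, so the power scales as (1.89)⁴ = 12.8.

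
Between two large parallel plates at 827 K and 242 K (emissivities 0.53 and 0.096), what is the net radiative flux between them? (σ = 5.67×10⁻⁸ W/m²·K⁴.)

For two large parallel gray plates, q = σ(T₁⁴ − T₂⁴) / (1/ε₁ + 1/ε₂ − 1).
1/ε₁ + 1/ε₂ − 1 = 1/0.53 + 1/0.096 − 1 = 11.30.
T₁⁴ − T₂⁴ = 4.68×10^11 − 3.43×10^9 = 4.64×10^11 K⁴.
q = 5.67×10⁻⁸ × 4.64×10^11 / 11.30 = 2330 W/m².

q ≈ 2330 W/m²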